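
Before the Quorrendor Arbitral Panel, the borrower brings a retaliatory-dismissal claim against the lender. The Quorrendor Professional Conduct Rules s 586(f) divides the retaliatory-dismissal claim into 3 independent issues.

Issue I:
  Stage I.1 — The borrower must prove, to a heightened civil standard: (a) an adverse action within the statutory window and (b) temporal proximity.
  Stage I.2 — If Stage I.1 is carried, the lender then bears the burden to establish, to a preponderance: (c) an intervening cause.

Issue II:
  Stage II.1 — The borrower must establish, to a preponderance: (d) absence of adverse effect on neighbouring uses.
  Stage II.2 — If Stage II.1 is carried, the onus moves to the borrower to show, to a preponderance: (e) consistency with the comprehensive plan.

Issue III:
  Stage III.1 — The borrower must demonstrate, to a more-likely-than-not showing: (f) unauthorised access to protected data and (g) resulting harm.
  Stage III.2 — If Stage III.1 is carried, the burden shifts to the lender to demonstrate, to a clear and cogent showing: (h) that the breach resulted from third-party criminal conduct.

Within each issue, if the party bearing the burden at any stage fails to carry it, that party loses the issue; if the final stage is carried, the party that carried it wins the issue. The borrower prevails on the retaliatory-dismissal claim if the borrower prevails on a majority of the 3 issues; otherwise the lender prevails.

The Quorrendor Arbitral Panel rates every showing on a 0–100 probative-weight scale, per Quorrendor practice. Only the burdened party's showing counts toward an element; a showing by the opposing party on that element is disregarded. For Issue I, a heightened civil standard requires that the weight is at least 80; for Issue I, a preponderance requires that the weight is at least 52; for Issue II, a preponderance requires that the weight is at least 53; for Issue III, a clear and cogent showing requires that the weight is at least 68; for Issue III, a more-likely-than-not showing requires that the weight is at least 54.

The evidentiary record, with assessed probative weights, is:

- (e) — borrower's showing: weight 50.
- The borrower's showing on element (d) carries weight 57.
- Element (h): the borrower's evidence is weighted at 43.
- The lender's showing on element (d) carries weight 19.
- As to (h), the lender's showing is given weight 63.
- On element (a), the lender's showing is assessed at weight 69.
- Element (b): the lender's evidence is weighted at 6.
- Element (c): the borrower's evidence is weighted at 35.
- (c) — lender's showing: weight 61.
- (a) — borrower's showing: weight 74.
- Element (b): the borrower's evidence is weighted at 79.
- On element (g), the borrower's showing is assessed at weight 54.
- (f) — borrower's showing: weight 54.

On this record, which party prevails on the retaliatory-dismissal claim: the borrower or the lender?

lender

— Issue I —
Stage I.1 — burden on borrower; standard: a heightened civil standard (weight is at least 80).
    (a): 74 (lender's 69 disregarded) < 80 [not met]
    (b): 79 (lender's 6 disregarded) < 80 [not met]
  Not every element is met, so the borrower fails to carry Stage I.1.
The lender prevails on this issue.
— Issue II —
Stage II.1 — burden on borrower; standard: a preponderance (weight is at least 53).
    (d): 57 (lender's 19 disregarded) ≥ 53 [met]
  Stage II.1 is satisfied; the borrower continues to bear the burden.
Stage II.2 — burden on borrower; standard: a preponderance (weight is at least 53).
    (e): 50 < 53 [not met]
  Not every element is met, so the borrower fails to carry Stage II.2.
The lender prevails on this issue.
— Issue III —
Stage III.1 — burden on borrower; standard: a more-likely-than-not showing (weight is at least 54).
    (f): 54 ≥ 54 [met]
    (g): 54 ≥ 54 [met]
  All elements met. The burden passes to the lender.
Stage III.2 — burden on lender; standard: a clear and cogent showing (weight is at least 68).
    (h): 63 (borrower's 43 disregarded) < 68 [not met]
  The lender does not carry Stage III.2.
The analysis ends at Stage III.2; the borrower prevails on this issue.
Per-issue: Issue I → lender; Issue II → lender; Issue III → borrower. The borrower must prevail on a majority of issues; overall, the lender prevails.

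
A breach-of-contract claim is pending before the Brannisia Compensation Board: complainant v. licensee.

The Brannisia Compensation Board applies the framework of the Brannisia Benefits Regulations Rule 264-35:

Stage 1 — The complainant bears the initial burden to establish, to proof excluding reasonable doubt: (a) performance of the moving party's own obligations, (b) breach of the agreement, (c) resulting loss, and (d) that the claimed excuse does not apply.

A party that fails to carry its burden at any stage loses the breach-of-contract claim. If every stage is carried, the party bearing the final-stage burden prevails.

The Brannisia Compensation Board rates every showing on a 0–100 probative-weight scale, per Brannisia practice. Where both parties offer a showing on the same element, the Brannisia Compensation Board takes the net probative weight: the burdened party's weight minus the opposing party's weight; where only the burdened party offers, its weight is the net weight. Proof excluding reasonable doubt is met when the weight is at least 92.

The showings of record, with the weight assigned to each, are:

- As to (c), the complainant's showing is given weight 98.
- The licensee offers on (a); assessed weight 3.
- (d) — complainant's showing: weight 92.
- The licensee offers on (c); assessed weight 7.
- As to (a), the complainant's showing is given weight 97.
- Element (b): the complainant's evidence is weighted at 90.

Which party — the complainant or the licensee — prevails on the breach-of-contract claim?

licensee

Stage 1 (complainant, proof excluding reasonable doubt, weight is at least 92): (a) net 97−3=94 ≥ 92 — meets; (b) 90 < 92 — fails; (c) net 98−7=91 < 92 — fails; (d) 92 ≥ 92 — meets.
  The complainant does not carry Stage 1.
The analysis ends at Stage 1; the licensee prevails.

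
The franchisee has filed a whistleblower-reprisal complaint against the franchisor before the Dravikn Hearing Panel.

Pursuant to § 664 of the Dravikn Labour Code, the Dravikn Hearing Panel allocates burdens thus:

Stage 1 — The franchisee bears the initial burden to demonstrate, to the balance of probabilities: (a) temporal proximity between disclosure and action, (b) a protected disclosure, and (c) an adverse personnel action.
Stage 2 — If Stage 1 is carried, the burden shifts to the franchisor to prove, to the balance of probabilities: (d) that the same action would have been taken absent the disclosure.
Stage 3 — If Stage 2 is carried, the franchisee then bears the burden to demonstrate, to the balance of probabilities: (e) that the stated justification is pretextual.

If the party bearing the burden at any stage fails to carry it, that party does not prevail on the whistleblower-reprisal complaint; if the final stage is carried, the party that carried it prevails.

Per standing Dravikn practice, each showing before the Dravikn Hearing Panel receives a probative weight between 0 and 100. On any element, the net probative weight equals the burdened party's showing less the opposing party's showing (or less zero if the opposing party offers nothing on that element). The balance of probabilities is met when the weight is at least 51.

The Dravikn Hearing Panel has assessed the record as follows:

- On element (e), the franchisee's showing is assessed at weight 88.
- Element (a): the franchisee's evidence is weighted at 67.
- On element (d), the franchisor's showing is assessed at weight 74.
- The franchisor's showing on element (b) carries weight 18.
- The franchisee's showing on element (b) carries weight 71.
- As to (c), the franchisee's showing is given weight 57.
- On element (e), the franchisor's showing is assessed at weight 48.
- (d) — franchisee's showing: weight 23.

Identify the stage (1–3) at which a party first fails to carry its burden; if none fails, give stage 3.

Stage 1 (franchisee, the balance of probabilities, weight is at least 51): (a) 67 ≥ 51 — meets; (b) net 71−18=53 ≥ 51 — meets; (c) 57 ≥ 51 — meets.
  Stage 1 carried; the burden shifts to the franchisor.
Stage 2 (franchisor, the balance of probabilities, weight is at least 51): (d) net 74−23=51 ≥ 51 — meets.
  The franchisor carries Stage 2; the franchisee now bears the burden.
Stage 3 (franchisee, the balance of probabilities, weight is at least 51): (e) net 88−48=40 < 51 — fails.
  Stage 3 not carried; the franchisee fails its burden.
The franchisor prevails.

stage 3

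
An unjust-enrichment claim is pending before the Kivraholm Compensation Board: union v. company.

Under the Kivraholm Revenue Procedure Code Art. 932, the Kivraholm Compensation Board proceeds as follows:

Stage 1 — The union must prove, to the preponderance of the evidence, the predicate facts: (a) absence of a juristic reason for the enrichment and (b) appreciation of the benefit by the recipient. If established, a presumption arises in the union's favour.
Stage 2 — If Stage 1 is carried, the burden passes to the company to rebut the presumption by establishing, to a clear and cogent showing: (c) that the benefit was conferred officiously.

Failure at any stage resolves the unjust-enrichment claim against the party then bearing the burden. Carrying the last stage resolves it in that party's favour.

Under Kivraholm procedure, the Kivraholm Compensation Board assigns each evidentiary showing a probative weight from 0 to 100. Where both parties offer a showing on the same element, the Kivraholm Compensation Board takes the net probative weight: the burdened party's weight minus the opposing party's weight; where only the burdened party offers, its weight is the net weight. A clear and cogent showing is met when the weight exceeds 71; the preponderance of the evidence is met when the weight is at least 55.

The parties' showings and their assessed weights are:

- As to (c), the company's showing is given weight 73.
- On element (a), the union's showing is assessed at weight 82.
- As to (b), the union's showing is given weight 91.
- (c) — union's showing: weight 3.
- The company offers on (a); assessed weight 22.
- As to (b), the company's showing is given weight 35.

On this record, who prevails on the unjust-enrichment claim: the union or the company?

At Stage 1 the union must meet the preponderance of the evidence (weight is at least 55): on (a) the weight is 82 less the opposing 22 gives net 60, ≥ 55, so (a) meets the standard; on (b) the weight is 91 less the opposing 35 gives net 56, ≥ 55, so (b) meets the standard.
  Stage 1 carried; the burden shifts to the company.
At Stage 2 the company must meet a clear and cogent showing (weight exceeds 71): on (c) the weight is 73 less the opposing 3 gives net 70, ≤ 71, so (c) does not meet the standard.
  Stage 2 not carried; the company fails its burden.
The analysis ends at Stage 2; the union prevails.

union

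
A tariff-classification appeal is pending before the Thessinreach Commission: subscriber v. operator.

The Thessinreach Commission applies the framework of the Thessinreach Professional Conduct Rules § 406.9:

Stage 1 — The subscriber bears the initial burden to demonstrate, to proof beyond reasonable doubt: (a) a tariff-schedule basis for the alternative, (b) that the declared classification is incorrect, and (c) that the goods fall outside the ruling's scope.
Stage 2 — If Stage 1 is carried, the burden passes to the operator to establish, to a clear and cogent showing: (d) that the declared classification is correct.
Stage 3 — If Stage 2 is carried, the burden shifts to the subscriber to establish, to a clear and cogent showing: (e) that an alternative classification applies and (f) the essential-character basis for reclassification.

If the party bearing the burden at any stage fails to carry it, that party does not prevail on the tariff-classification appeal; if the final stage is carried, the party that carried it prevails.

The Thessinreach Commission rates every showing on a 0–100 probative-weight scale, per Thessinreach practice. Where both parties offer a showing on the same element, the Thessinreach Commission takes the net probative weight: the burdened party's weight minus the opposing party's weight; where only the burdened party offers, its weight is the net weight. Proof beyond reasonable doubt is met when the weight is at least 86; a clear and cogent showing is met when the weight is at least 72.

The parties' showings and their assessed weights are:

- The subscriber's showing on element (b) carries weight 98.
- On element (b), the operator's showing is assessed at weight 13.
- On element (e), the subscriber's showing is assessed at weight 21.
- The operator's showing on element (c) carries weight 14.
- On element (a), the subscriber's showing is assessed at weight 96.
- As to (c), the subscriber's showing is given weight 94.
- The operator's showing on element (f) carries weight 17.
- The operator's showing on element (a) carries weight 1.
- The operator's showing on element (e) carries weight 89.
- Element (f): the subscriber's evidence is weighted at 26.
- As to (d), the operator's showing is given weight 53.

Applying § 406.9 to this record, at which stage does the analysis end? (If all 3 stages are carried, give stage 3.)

Stage 1 (subscriber, proof beyond reasonable doubt, weight is at least 86): (a) net 96−1=95 ≥ 86 — meets; (b) net 98−13=85 < 86 — fails; (c) net 94−14=80 < 86 — fails.
  Not every element is met, so the subscriber fails to carry Stage 1.
The analysis ends at Stage 1; the operator prevails.

stage 1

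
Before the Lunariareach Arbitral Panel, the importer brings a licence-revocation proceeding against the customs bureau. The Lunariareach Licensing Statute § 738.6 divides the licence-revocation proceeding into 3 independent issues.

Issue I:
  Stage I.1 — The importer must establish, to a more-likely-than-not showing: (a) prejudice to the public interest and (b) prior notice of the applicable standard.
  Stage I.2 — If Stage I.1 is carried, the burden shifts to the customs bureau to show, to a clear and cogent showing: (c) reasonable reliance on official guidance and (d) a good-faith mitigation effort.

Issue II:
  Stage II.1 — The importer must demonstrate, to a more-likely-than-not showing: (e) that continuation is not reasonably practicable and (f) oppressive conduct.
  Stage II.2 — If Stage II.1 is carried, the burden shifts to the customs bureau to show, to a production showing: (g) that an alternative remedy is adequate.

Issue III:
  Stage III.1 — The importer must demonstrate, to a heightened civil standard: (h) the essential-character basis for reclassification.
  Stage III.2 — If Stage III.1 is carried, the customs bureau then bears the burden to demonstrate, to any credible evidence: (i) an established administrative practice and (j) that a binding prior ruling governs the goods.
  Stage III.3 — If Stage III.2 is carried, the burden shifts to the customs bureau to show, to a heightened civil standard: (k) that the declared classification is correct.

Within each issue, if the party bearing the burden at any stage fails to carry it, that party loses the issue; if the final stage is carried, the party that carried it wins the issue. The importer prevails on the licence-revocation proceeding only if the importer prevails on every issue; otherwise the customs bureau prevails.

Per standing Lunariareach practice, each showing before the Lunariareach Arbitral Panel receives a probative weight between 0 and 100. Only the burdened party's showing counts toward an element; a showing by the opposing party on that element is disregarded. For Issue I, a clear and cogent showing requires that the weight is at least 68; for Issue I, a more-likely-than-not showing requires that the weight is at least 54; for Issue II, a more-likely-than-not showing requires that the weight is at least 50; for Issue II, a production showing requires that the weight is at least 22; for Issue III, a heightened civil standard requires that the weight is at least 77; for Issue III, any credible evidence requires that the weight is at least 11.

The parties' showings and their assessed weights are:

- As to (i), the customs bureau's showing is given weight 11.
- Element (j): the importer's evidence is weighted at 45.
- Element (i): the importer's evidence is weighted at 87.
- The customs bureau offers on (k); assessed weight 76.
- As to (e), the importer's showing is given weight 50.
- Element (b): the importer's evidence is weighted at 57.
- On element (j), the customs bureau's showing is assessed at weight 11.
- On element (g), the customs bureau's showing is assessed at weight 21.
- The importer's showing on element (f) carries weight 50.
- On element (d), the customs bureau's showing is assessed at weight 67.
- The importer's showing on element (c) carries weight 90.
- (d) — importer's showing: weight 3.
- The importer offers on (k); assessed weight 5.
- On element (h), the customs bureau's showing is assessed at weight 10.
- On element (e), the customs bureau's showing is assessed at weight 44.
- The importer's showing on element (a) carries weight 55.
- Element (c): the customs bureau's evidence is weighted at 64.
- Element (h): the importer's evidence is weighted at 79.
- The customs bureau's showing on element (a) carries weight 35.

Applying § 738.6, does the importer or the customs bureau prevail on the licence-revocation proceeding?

— Issue I —
Stage I.1 (importer, a more-likely-than-not showing, weight is at least 54): (a) 55 (customs bureau's 35 disregarded) ≥ 54 — meets; (b) 57 ≥ 54 — meets.
  The importer carries Stage I.1; the customs bureau now bears the burden.
Stage I.2 (customs bureau, a clear and cogent showing, weight is at least 68): (c) 64 (importer's 90 disregarded) < 68 — fails; (d) 67 (importer's 3 disregarded) < 68 — fails.
  Not every element is met, so the customs bureau fails to carry Stage I.2.
The importer prevails on this issue.
— Issue II —
Stage II.1 (importer, a more-likely-than-not showing, weight is at least 50): (e) 50 (customs bureau's 44 disregarded) ≥ 50 — meets; (f) 50 ≥ 50 — meets.
  Stage II.1 carried; the burden shifts to the customs bureau.
Stage II.2 (customs bureau, a production showing, weight is at least 22): (g) 21 < 22 — fails.
  Stage II.2 not carried; the customs bureau fails its burden.
So the importer prevails on this issue.
— Issue III —
Stage III.1 — burden on importer; standard: a heightened civil standard (weight is at least 77).
    (h): 79 (customs bureau's 10 disregarded) ≥ 77 [met]
  The importer carries Stage III.1; the customs bureau now bears the burden.
Stage III.2 — burden on customs bureau; standard: any credible evidence (weight is at least 11).
    (i): 11 (importer's 87 disregarded) ≥ 11 [met]
    (j): 11 (importer's 45 disregarded) ≥ 11 [met]
  Stage III.2 carried; the burden remains with the customs bureau.
Stage III.3 — burden on customs bureau; standard: a heightened civil standard (weight is at least 77).
    (k): 76 (importer's 5 disregarded) < 77 [not met]
  The customs bureau does not carry Stage III.3.
The analysis ends at Stage III.3; the importer prevails on this issue.
Per-issue: Issue I → importer; Issue II → importer; Issue III → importer. The importer must prevail on every issue; overall, the importer prevails.

importer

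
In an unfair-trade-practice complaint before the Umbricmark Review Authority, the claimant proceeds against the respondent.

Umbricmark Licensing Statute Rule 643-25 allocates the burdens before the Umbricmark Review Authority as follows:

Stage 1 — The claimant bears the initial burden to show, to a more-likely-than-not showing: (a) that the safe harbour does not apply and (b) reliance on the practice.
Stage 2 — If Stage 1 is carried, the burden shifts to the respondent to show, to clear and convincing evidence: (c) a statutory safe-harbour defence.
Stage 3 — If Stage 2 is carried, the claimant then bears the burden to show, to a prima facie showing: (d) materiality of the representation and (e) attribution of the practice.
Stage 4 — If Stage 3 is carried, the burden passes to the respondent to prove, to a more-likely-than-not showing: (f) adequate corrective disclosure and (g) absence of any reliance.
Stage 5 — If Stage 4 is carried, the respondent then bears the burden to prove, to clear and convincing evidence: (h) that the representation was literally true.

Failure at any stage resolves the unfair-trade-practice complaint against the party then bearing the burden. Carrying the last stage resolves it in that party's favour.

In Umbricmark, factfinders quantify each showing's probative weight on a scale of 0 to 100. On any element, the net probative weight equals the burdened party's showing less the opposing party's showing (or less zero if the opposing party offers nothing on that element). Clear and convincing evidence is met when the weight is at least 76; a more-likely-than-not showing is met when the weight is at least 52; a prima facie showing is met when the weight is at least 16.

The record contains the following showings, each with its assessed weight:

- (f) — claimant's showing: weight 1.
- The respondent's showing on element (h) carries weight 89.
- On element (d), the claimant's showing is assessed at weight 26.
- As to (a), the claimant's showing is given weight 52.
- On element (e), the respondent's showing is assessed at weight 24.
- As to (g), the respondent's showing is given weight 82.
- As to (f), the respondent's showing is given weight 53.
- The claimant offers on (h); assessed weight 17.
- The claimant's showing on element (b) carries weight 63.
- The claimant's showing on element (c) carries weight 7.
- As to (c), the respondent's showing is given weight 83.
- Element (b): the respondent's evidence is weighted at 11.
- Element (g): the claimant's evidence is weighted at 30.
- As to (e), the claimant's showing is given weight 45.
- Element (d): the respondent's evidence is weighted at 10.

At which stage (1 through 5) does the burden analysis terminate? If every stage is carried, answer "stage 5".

stage 5

Stage 1 — burden on claimant; standard: a more-likely-than-not showing (weight is at least 52).
    (a): 52 ≥ 52 [met]
    (b): 63 − 11 = 52 ≥ 52 [met]
  Stage 1 is satisfied; the onus moves to the respondent.
Stage 2 — burden on respondent; standard: clear and convincing evidence (weight is at least 76).
    (c): 83 − 7 = 76 ≥ 76 [met]
  Stage 2 is satisfied; the onus moves to the claimant.
Stage 3 — burden on claimant; standard: a prima facie showing (weight is at least 16).
    (d): 26 − 10 = 16 ≥ 16 [met]
    (e): 45 − 24 = 21 ≥ 16 [met]
  Stage 3 carried; the burden shifts to the respondent.
Stage 4 — burden on respondent; standard: a more-likely-than-not showing (weight is at least 52).
    (f): 53 − 1 = 52 ≥ 52 [met]
    (g): 82 − 30 = 52 ≥ 52 [met]
  All elements met. The respondent retains the burden for Stage 5.
Stage 5 — burden on respondent; standard: clear and convincing evidence (weight is at least 76).
    (h): 89 − 17 = 72 < 76 [not met]
  The respondent does not carry Stage 5.
So the claimant prevails.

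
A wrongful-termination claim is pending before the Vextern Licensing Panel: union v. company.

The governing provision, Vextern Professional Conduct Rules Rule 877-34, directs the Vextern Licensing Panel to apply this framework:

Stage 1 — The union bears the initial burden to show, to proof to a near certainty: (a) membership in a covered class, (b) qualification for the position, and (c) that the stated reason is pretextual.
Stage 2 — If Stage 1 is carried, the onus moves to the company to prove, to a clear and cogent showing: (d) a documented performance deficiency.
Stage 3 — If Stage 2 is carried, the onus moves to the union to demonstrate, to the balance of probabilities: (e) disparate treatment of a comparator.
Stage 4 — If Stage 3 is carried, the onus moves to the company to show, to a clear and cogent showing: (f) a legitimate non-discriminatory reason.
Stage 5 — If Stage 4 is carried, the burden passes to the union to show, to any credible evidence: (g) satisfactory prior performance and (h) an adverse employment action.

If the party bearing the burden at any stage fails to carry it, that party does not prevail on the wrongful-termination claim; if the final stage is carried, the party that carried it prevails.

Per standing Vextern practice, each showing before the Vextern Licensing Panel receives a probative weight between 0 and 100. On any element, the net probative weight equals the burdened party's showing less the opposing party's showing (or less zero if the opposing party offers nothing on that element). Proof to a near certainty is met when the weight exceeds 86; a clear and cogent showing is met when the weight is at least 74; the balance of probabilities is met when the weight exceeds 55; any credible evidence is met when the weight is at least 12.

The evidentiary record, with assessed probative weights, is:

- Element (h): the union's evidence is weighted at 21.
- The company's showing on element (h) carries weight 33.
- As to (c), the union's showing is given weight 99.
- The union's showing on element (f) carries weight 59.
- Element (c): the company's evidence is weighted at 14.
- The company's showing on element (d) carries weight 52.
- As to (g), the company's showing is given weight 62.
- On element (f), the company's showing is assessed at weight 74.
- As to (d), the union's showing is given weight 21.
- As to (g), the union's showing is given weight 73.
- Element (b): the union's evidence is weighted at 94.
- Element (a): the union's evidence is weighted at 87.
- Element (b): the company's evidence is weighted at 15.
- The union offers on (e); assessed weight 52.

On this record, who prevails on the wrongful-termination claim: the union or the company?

At Stage 1 the union must meet proof to a near certainty (weight exceeds 86): on (a) the weight is 87, > 86, so (a) meets the standard; on (b) the weight is 94 less the opposing 15 gives net 79, which does not exceed 86, so (b) does not meet the standard; on (c) the weight is 99 less the opposing 14 gives net 85, which does not exceed 86, so (c) does not meet the standard.
  The union does not carry Stage 1.
The analysis ends at Stage 1; the company prevails.

company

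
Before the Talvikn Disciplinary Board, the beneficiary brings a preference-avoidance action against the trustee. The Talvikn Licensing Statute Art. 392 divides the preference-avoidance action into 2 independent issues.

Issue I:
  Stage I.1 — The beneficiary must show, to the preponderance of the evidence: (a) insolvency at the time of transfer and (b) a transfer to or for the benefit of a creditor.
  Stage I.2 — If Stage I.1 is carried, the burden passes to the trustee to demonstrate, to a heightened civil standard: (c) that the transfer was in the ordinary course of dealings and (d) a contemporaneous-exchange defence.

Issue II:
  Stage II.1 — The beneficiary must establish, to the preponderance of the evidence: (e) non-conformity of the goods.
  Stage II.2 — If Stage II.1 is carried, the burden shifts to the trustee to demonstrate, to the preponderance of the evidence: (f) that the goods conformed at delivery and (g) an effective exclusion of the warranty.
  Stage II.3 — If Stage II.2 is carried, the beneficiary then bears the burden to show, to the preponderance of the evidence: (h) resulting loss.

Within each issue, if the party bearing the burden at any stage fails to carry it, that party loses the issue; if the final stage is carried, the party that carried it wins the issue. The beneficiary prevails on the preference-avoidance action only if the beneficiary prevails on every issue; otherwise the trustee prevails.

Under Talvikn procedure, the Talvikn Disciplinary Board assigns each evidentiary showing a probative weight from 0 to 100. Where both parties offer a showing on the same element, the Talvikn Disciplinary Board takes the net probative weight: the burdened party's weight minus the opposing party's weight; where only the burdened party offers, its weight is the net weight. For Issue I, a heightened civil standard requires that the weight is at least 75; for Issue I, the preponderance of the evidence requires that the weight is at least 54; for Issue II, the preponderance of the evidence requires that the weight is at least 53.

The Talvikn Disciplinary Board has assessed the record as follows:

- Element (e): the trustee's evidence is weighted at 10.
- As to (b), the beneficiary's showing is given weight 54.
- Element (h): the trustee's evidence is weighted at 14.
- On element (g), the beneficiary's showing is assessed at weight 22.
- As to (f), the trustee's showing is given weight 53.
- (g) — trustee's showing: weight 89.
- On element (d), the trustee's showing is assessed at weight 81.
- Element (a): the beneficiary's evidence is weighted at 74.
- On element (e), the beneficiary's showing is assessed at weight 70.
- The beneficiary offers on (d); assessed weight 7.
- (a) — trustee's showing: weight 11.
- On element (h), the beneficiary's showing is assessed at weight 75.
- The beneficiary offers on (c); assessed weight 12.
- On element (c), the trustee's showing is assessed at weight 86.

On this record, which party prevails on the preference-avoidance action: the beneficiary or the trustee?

— Issue I —
Stage I.1 (beneficiary, the preponderance of the evidence, weight is at least 54): (a) net 74−11=63 ≥ 54 — meets; (b) 54 ≥ 54 — meets.
  Stage I.1 is satisfied; the onus moves to the trustee.
Stage I.2 (trustee, a heightened civil standard, weight is at least 75): (c) net 86−12=74 < 75 — fails; (d) net 81−7=74 < 75 — fails.
  The trustee does not carry Stage I.2.
The beneficiary prevails on this issue.
— Issue II —
Stage II.1 (beneficiary, the preponderance of the evidence, weight is at least 53): (e) net 70−10=60 ≥ 53 — meets.
  All elements met. The burden passes to the trustee.
Stage II.2 (trustee, the preponderance of the evidence, weight is at least 53): (f) 53 ≥ 53 — meets; (g) net 89−22=67 ≥ 53 — meets.
  Stage II.2 carried; the burden shifts to the beneficiary.
Stage II.3 (beneficiary, the preponderance of the evidence, weight is at least 53): (h) net 75−14=61 ≥ 53 — meets.
  All elements met at the final stage.
Every stage carried; the beneficiary prevails on this issue.
Per-issue: Issue I → beneficiary; Issue II → beneficiary. The beneficiary must prevail on every issue; overall, the beneficiary prevails.

beneficiary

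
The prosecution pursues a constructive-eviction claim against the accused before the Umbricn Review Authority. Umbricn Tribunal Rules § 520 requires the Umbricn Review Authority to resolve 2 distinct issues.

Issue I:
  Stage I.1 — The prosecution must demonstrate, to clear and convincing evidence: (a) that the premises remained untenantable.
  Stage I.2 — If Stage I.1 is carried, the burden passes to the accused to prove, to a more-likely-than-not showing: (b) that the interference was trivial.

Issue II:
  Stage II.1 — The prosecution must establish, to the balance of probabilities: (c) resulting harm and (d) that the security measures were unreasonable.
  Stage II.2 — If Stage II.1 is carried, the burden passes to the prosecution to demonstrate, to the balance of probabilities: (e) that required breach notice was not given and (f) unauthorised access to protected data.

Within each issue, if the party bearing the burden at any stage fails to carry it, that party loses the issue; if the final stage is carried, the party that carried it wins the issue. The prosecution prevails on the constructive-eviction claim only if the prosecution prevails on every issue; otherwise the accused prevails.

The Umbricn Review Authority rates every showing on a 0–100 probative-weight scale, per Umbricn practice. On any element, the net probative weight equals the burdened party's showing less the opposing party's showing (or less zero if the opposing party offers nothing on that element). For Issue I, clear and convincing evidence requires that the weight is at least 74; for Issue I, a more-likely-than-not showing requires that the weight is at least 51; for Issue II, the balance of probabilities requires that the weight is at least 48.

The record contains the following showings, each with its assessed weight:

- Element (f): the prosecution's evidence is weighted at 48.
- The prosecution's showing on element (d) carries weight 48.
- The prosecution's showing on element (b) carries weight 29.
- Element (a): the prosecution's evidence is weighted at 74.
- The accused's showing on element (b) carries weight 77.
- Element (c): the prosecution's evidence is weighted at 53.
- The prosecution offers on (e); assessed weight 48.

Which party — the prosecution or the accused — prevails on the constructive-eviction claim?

— Issue I —
At Stage I.1 the prosecution must meet clear and convincing evidence (weight is at least 74): on (a) the weight is 74, which does reach 74, so (a) meets the standard.
  Stage I.1 carried; the burden shifts to the accused.
At Stage I.2 the accused must meet a more-likely-than-not showing (weight is at least 51): on (b) the weight is 77 less the opposing 29 gives net 48, which does not reach 51, so (b) does not meet the standard.
  Stage I.2 not carried; the accused fails its burden.
The prosecution prevails on this issue.
— Issue II —
Stage II.1 (prosecution, the balance of probabilities, weight is at least 48): (c) 53 ≥ 48 — meets; (d) 48 ≥ 48 — meets.
  Stage II.1 is satisfied; the prosecution continues to bear the burden.
Stage II.2 (prosecution, the balance of probabilities, weight is at least 48): (e) 48 ≥ 48 — meets; (f) 48 ≥ 48 — meets.
  All elements met at the final stage.
All stages carried — the prosecution prevails on this issue.
Per-issue: Issue I → prosecution; Issue II → prosecution. The prosecution must prevail on every issue; overall, the prosecution prevails.

prosecution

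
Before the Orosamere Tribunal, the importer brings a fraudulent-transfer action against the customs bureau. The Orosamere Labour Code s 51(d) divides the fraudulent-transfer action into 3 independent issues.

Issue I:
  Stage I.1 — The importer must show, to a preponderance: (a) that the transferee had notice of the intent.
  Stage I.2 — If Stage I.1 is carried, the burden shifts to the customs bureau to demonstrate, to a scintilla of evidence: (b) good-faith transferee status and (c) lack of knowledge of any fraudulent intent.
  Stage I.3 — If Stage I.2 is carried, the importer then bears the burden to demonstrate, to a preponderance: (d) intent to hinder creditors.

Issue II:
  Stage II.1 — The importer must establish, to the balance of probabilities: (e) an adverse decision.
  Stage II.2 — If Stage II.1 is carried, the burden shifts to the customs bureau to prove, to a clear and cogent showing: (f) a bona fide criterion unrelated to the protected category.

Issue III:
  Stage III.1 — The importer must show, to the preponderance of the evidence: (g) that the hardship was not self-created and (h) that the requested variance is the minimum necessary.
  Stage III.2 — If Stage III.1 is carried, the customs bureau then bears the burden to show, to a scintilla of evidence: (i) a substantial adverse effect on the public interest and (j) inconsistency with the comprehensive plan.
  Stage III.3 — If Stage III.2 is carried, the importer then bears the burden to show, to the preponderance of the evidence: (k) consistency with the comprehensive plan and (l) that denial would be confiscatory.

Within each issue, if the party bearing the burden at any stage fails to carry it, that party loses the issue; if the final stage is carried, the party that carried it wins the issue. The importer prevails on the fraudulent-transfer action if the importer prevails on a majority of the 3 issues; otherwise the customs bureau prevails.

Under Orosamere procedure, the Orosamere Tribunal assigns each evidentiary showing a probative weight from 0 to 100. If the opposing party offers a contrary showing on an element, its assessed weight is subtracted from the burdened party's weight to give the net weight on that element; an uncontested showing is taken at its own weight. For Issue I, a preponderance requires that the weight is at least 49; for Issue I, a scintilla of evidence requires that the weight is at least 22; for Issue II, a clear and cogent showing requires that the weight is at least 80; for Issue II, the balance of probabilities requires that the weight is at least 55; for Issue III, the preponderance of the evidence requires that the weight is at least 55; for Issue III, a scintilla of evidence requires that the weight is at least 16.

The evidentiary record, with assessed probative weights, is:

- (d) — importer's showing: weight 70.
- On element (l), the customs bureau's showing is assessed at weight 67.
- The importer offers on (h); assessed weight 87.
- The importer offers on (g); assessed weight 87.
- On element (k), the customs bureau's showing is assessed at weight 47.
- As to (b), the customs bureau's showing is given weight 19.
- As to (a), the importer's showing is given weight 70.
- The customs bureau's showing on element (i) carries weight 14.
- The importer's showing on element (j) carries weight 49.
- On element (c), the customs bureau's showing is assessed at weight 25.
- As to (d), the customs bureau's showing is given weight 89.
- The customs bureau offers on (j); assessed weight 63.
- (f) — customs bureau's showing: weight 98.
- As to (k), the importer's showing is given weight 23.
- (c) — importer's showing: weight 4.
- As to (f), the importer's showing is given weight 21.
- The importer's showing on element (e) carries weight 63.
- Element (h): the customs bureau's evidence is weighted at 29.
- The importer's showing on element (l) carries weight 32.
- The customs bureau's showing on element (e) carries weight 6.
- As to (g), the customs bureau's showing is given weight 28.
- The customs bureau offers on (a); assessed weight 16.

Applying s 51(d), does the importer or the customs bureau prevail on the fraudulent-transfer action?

— Issue I —
Stage I.1 (importer, a preponderance, weight is at least 49): (a) net 70−16=54 ≥ 49 — meets.
  All elements met. The burden passes to the customs bureau.
Stage I.2 (customs bureau, a scintilla of evidence, weight is at least 22): (b) 19 < 22 — fails; (c) net 25−4=21 < 22 — fails.
  Not every element is met, so the customs bureau fails to carry Stage I.2.
The importer prevails on this issue.
— Issue II —
Stage II.1 — burden on importer; standard: the balance of probabilities (weight is at least 55).
    (e): 63 − 6 = 57 ≥ 55 [met]
  Stage II.1 is satisfied; the onus moves to the customs bureau.
Stage II.2 — burden on customs bureau; standard: a clear and cogent showing (weight is at least 80).
    (f): 98 − 21 = 77 < 80 [not met]
  The customs bureau does not carry Stage II.2.
The importer prevails on this issue.
— Issue III —
At Stage III.1 the importer must meet the preponderance of the evidence (weight is at least 55): on (g) the weight is 87 less the opposing 28 gives net 59, which does reach 55, so (g) meets the standard; on (h) the weight is 87 less the opposing 29 gives net 58, which does reach 55, so (h) meets the standard.
  Stage III.1 carried; the burden shifts to the customs bureau.
At Stage III.2 the customs bureau must meet a scintilla of evidence (weight is at least 16): on (i) the weight is 14, < 16, so (i) does not meet the standard; on (j) the weight is 63 less the opposing 49 gives net 14, which does not reach 16, so (j) does not meet the standard.
  The customs bureau does not carry Stage III.2.
So the importer prevails on this issue.
Per-issue: Issue I → importer; Issue II → importer; Issue III → importer. The importer must prevail on a majority of issues; overall, the importer prevails.

importer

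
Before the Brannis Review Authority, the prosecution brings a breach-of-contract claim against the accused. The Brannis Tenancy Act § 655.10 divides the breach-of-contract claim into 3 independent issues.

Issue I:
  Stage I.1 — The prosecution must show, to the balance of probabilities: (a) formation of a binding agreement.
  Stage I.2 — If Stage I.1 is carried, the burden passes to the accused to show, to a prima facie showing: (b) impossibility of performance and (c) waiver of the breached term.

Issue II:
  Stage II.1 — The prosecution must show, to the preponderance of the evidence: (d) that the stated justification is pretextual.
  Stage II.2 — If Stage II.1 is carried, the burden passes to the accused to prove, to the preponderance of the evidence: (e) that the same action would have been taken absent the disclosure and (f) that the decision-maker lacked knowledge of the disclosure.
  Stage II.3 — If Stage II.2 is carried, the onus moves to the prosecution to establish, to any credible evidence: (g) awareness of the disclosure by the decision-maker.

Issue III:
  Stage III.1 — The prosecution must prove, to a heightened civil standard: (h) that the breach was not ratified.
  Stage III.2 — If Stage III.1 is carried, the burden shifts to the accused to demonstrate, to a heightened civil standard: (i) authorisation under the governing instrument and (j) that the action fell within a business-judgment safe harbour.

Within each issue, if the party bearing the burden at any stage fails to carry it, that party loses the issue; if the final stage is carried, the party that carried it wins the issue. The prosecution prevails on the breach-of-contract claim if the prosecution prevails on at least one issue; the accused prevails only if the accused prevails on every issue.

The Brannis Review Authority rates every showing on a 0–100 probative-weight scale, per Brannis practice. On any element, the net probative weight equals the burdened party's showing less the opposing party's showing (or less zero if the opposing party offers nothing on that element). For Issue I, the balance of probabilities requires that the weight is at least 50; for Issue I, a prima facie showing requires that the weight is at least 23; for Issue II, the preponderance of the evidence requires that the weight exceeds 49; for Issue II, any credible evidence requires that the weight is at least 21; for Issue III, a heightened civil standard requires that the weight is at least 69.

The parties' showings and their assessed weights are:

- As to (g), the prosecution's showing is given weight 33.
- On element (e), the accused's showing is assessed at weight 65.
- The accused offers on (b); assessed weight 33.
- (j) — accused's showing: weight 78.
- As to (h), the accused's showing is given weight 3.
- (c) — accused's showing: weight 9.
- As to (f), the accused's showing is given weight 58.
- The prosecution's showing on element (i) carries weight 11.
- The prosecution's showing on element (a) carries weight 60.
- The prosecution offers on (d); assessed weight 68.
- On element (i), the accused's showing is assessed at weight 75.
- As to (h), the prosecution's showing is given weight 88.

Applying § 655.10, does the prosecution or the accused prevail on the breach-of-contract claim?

— Issue I —
Stage I.1 — burden on prosecution; standard: the balance of probabilities (weight is at least 50).
    (a): 60 ≥ 50 [met]
  All elements met. The burden passes to the accused.
Stage I.2 — burden on accused; standard: a prima facie showing (weight is at least 23).
    (b): 33 ≥ 23 [met]
    (c): 9 < 23 [not met]
  Stage I.2 not carried; the accused fails its burden.
So the prosecution prevails on this issue.
— Issue II —
Stage II.1 (prosecution, the preponderance of the evidence, weight exceeds 49): (d) 68 > 49 — meets.
  Stage II.1 is satisfied; the onus moves to the accused.
Stage II.2 (accused, the preponderance of the evidence, weight exceeds 49): (e) 65 > 49 — meets; (f) 58 > 49 — meets.
  The accused carries Stage II.2; the prosecution now bears the burden.
Stage II.3 (prosecution, any credible evidence, weight is at least 21): (g) 33 ≥ 21 — meets.
  The prosecution carries the last stage.
Every stage carried; the prosecution prevails on this issue.
— Issue III —
Stage III.1 — burden on prosecution; standard: a heightened civil standard (weight is at least 69).
    (h): 88 − 3 = 85 ≥ 69 [met]
  All elements met. The burden passes to the accused.
Stage III.2 — burden on accused; standard: a heightened civil standard (weight is at least 69).
    (i): 75 − 11 = 64 < 69 [not met]
    (j): 78 ≥ 69 [met]
  The accused does not carry Stage III.2.
The prosecution prevails on this issue.
Per-issue: Issue I → prosecution; Issue II → prosecution; Issue III → prosecution. The prosecution must prevail on at least one issue; overall, the prosecution prevails.

prosecution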